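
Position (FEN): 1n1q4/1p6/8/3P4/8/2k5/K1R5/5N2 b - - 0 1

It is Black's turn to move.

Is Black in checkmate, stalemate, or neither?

Black to move; black king on c3.
In check: yes, from the white rook on c2.
Legal moves for Black: Kd4, Kb4, Kd3, Kxc2.
Black is in check but has 4 legal moves → neither.

neither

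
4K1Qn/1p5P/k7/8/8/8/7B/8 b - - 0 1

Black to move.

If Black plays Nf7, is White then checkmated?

After Nf7: white king on e8; in check: no.
White is not in check, so this cannot be checkmate.

no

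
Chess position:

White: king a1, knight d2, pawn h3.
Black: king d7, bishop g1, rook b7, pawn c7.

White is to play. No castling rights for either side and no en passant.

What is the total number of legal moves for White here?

White to move; king on a1.
In check: no.
Legal moves: Ne4, Nc4, Nf3, Nb3, Nf1, Nb1, Ka2, h4.
Count: 8.

8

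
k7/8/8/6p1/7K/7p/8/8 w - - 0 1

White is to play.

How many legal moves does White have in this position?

5

White to move; king on h4.
In check: yes, from the black pawn on g5.
Legal moves: Kh5, Kxg5, Kg4, Kxh3, Kg3.
Count: 5.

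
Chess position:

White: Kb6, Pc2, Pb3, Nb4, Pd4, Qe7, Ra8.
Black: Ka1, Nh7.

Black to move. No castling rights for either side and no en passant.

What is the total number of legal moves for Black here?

Black to move; king on a1.
In check: yes, from the white rook on a8.
Legal moves: Kb2, Kb1.
Count: 2.

2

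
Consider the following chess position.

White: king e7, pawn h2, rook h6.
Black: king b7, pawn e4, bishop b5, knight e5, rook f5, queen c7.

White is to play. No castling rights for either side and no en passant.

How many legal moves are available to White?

White to move; king on e7.
In check: yes, from the black queen on c7.
Legal moves: Ke6.
Count: 1.

1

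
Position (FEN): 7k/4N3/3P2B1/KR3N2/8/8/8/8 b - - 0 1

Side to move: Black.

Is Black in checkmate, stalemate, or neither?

stalemate

Black to move; black king on h8.
In check: no.
King squares — g7: attacked by Nf5; h7: attacked by Bg6; g8: attacked by Ne7.
Legal moves for Black: none.
Not in check and no legal moves → stalemate.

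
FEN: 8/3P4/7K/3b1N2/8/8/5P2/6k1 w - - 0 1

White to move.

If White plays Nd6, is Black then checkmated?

After Nd6: black king on g1; in check: no.
Black is not in check, so this cannot be checkmate.

no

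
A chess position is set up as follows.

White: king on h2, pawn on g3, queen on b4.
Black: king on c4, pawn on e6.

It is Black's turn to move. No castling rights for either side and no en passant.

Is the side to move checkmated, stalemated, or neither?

neither

Black to move; black king on c4.
In check: yes, from the white queen on b4.
King squares — b3: attacked by Qb4; c3: attacked by Qb4; d3: available; b4: available; d4: attacked by Qb4; b5: attacked by Qb4; c5: attacked by Qb4; d5: available.
Legal moves for Black: Kd5, Kxb4, Kd3.
Black is in check but has 3 legal moves → neither.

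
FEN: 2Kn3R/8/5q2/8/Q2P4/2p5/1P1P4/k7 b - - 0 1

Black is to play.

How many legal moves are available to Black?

2

Black to move; king on a1.
In check: yes, from the white queen on a4.
Legal moves: Kxb2, Kb1.
Count: 2.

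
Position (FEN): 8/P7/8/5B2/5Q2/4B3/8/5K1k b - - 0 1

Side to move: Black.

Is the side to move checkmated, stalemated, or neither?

stalemate

Black to move; black king on h1.
In check: no.
King squares — g1: attacked by Kf1; g2: attacked by Kf1; h2: attacked by Qf4.
Legal moves for Black: none.
Not in check and no legal moves → stalemate.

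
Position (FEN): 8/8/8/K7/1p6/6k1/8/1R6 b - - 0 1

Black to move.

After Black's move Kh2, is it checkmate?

After Kh2: white king on a5; in check: no.
White is not in check, so this cannot be checkmate.

no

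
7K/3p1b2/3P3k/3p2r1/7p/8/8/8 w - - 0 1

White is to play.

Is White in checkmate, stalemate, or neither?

stalemate

White to move; white king on h8.
In check: no.
King squares — g7: attacked by Rg5; h7: attacked by Kh6; g8: attacked by Rg5.
Legal moves for White: none.
Not in check and no legal moves → stalemate.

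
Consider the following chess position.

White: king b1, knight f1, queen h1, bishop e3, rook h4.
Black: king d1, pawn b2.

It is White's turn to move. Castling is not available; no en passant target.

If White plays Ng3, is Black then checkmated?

After Ng3: black king on d1; in check: yes, from the white queen on h1.
King squares — c1: attacked by Kb1; e1: attacked by Qh1; c2: attacked by Kb1; d2: attacked by Be3; e2: attacked by Ng3.
Black has no legal moves → checkmate.

yes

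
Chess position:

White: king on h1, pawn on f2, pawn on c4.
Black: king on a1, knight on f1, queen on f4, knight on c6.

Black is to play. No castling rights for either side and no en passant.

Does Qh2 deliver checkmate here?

yes

After Qh2: white king on h1; in check: yes, from the black queen on h2.
King squares — g1: attacked by Qh2; g2: attacked by Qh2; h2: attacked by Nf1.
White has no legal moves → checkmate.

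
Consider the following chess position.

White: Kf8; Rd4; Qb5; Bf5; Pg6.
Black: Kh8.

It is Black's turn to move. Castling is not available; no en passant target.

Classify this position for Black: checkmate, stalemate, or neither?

Black to move; black king on h8.
In check: no.
King squares — g7: attacked by Kf8; h7: attacked by Pg6; g8: attacked by Kf8.
Legal moves for Black: none.
Not in check and no legal moves → stalemate.

stalemate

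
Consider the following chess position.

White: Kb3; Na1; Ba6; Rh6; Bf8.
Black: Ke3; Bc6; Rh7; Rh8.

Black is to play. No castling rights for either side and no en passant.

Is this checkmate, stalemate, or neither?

Black to move; black king on e3.
In check: no.
Legal moves for Black include: Rg8, Rxf8, Rg7, Rf7, Re7, Rd7, Rc7, Rb7+, Ra7, Rxh6, Be8, Ba8, Bd7, Bb7, Bd5+, Bb5, Be4, Ba4+, ... (list truncated; more exist).
Black has legal moves and is not in check → neither.

neither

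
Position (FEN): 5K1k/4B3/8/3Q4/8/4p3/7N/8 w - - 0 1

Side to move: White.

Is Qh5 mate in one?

After Qh5: black king on h8; in check: yes, from the white queen on h5.
King squares — g7: attacked by Kf8; h7: attacked by Qh5; g8: attacked by Kf8.
Black has no legal moves → checkmate.

yes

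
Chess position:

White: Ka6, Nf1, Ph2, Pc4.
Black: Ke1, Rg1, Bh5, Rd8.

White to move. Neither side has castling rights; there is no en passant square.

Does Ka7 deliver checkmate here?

After Ka7: black king on e1; in check: no.
Black is not in check, so this cannot be checkmate.

no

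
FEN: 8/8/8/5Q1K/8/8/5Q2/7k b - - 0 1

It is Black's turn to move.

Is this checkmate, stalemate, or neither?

Black to move; black king on h1.
In check: no.
King squares — g1: attacked by Qf2; g2: attacked by Qf2; h2: attacked by Qf2.
Legal moves for Black: none.
Not in check and no legal moves → stalemate.

stalemate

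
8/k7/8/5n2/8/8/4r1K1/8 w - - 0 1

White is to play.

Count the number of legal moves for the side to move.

5

White to move; king on g2.
In check: yes, from the black rook on e2.
Legal moves: Kh3, Kf3, Kh1, Kg1, Kf1.
Count: 5.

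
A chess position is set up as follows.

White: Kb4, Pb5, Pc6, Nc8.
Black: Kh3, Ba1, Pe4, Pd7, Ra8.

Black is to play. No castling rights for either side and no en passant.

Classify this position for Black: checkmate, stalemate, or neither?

neither

Black to move; black king on h3.
In check: no.
Legal moves for Black include: Rxc8, Rb8, Ra7, Ra6, Ra5, Ra4+, Ra3, Ra2, Kh4, Kg4, Kg3, Kh2, Kg2, Bh8, Bg7, Bf6, Be5, Bd4, ... (list truncated; more exist).
Black has legal moves and is not in check → neither.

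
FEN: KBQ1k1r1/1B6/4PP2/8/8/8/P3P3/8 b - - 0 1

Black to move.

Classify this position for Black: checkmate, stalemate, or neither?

checkmate

Black to move; black king on e8.
In check: yes, from the white queen on c8.
King squares — d7: attacked by Pe6; e7: attacked by Pf6; f7: attacked by Pe6; d8: attacked by Qc8; f8: attacked by Qc8.
Legal moves for Black: none.
In check with no legal moves → checkmate.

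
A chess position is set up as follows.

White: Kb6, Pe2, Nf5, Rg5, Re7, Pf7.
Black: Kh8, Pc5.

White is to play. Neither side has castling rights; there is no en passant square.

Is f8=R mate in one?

After f8=R: black king on h8; in check: yes, from the white rook on f8.
King squares — g7: attacked by Nf5; h7: attacked by Re7; g8: attacked by Rg5.
Black has no legal moves → checkmate.

yes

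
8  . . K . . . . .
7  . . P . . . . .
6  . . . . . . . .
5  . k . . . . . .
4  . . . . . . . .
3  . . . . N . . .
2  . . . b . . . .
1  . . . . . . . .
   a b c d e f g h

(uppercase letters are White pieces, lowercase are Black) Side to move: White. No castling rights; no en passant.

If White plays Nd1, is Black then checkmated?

no

After Nd1: black king on b5; in check: no.
Black is not in check, so this cannot be checkmate.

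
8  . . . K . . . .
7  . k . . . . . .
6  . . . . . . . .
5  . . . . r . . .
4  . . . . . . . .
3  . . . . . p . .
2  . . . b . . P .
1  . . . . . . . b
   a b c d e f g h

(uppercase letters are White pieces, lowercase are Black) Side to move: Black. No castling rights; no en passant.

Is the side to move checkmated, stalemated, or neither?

Black to move; black king on b7.
In check: no.
Legal moves for Black include: Kb8, Ka8, Ka7, Kc6, Kb6, Ka6, Re8+, Re7, Re6, Rh5, Rg5, Rf5, Rd5+, Rc5, Rb5, Ra5, Re4, Re3, ... (list truncated; more exist).
Black has legal moves and is not in check → neither.

neither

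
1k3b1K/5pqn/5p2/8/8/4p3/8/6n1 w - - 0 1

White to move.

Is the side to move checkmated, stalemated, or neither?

checkmate

White to move; white king on h8.
In check: yes, from the black queen on g7.
King squares — g7: attacked by Bf8; h7: attacked by Qg7; g8: attacked by Qg7.
Legal moves for White: none.
In check with no legal moves → checkmate.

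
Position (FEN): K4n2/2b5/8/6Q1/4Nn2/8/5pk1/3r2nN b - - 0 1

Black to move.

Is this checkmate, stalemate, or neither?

Black to move; black king on g2.
In check: yes, from the white queen on g5.
King squares — f1: available; g1: own knight; h1: available; f2: own pawn; h2: available; f3: available; g3: attacked by Nh1; h3: available.
Legal moves for Black: Kh3, Kf3, Kh2, Kxh1, Kf1.
Black is in check but has 5 legal moves → neither.

neither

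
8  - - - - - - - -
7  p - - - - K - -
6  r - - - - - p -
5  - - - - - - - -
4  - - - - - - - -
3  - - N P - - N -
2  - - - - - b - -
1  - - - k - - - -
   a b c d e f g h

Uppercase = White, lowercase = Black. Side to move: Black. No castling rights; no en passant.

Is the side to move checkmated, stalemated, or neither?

neither

Black to move; black king on d1.
In check: yes, from the white knight on c3.
Legal moves for Black: Kd2, Kc2, Ke1, Kc1.
Black is in check but has 4 legal moves → neither.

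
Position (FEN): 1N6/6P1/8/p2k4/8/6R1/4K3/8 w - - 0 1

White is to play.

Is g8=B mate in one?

no

After g8=B: black king on d5; in check: yes, from the white bishop on g8.
Black has 5 legal replies: Kd6, Ke5, Kc5, Ke4, Kd4.
In check but a legal move exists → not checkmate.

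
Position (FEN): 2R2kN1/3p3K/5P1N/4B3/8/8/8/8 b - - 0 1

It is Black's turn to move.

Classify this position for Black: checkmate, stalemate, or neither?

checkmate

Black to move; black king on f8.
In check: yes, from the white rook on c8.
King squares — e7: attacked by Pf6; f7: attacked by Nh6; g7: attacked by Pf6; e8: attacked by Rc8; g8: attacked by Nh6.
Legal moves for Black: none.
In check with no legal moves → checkmate.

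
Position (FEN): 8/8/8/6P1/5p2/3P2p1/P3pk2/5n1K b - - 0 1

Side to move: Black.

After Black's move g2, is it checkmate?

After g2: white king on h1; in check: yes, from the black pawn on g2.
King squares — g1: attacked by Kf2; g2: attacked by Kf2; h2: attacked by Nf1.
White has no legal moves → checkmate.

yes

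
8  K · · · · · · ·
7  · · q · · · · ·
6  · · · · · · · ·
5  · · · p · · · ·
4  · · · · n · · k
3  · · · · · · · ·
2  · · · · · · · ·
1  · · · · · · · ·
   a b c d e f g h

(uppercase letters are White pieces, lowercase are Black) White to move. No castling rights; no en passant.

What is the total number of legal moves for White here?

0

White to move; king on a8.
In check: no.
Legal moves: none.
Count: 0.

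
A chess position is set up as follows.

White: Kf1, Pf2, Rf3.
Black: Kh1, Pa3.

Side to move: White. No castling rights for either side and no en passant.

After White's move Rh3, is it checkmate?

yes

After Rh3: black king on h1; in check: yes, from the white rook on h3.
King squares — g1: attacked by Kf1; g2: attacked by Kf1; h2: attacked by Rh3.
Black has no legal moves → checkmate.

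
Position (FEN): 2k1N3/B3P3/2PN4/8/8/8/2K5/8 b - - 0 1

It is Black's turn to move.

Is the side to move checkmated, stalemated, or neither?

Black to move; black king on c8.
In check: yes, from the white knight on d6.
King squares — b7: attacked by Pc6; c7: attacked by Ne8; d7: attacked by Pc6; b8: attacked by Ba7; d8: attacked by Pe7.
Legal moves for Black: none.
In check with no legal moves → checkmate.

checkmate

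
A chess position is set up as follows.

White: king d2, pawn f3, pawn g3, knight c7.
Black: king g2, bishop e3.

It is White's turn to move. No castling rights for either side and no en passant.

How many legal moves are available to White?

7

White to move; king on d2.
In check: yes, from the black bishop on e3.
Legal moves: Kxe3, Kd3, Kc3, Ke2, Kc2, Ke1, Kd1.
Count: 7.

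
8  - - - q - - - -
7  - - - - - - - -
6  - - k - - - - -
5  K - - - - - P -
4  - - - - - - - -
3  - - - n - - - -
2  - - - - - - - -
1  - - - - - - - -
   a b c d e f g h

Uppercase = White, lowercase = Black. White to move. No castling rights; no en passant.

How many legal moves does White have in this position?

2

White to move; king on a5.
In check: yes, from the black queen on d8.
Legal moves: Ka6, Ka4.
Count: 2.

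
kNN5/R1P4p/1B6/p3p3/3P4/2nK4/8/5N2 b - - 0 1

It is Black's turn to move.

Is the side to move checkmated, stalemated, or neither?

Black to move; black king on a8.
In check: yes, from the white rook on a7.
King squares — a7: attacked by Bb6; b7: attacked by Ra7; b8: attacked by Pc7.
Legal moves for Black: none.
In check with no legal moves → checkmate.

checkmate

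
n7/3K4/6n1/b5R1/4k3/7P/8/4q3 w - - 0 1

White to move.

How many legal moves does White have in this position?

White to move; king on d7.
In check: no.
Legal moves: Ke8, Kc8, Ke6, Kd6, Kc6, Rxg6, Rh5, Rf5, Re5+, Rd5, Rc5, Rb5, Rxa5, Rg4+, Rg3, Rg2, Rg1, h4.
Count: 18.

18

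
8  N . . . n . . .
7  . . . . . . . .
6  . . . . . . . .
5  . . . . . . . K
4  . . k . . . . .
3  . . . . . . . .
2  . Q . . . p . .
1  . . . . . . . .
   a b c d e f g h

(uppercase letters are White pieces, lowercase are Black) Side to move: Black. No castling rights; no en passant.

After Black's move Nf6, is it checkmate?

no

After Nf6: white king on h5; in check: yes, from the black knight on f6.
White has 5 legal replies: Kh6, Kg6, Kg5, Kh4, Qxf6.
In check but a legal move exists → not checkmate.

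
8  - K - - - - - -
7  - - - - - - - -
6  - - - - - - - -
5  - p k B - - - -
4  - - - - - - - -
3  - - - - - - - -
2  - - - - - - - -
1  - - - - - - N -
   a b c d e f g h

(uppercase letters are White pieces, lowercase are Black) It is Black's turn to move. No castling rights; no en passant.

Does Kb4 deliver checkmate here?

no

After Kb4: white king on b8; in check: no.
White is not in check, so this cannot be checkmate.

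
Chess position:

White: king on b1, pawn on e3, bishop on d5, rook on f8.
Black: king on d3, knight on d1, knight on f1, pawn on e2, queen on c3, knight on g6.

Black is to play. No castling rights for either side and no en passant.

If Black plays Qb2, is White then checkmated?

yes

After Qb2: white king on b1; in check: yes, from the black queen on b2.
King squares — a1: attacked by Qb2; c1: attacked by Qb2; a2: attacked by Qb2; b2: attacked by Nd1; c2: attacked by Qb2.
White has no legal moves → checkmate.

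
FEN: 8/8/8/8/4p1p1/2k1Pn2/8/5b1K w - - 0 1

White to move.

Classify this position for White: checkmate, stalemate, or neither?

White to move; white king on h1.
In check: no.
King squares — g1: attacked by Nf3; g2: attacked by Bf1; h2: attacked by Nf3.
Legal moves for White: none.
Not in check and no legal moves → stalemate.

stalemate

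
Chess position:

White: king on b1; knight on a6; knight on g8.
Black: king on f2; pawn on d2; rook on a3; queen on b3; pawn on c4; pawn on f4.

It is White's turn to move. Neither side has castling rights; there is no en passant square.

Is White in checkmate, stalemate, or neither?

White to move; white king on b1.
In check: yes, from the black queen on b3.
King squares — a1: attacked by Ra3; c1: attacked by Pd2; a2: attacked by Ra3; b2: attacked by Qb3; c2: attacked by Qb3.
Legal moves for White: none.
In check with no legal moves → checkmate.

checkmate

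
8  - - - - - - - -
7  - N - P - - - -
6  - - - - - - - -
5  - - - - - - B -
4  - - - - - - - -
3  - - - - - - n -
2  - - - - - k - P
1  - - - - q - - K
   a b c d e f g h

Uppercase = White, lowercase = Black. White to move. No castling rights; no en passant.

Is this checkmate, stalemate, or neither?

checkmate

White to move; white king on h1.
In check: yes, from the black queen on e1 and the black knight on g3.
King squares — g1: attacked by Qe1; g2: attacked by Kf2; h2: own pawn.
Legal moves for White: none.
In check with no legal moves → checkmate.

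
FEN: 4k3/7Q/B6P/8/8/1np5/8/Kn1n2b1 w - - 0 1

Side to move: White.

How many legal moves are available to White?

2

White to move; king on a1.
In check: yes, from the black knight on b3.
Legal moves: Ka2, Kxb1.
Count: 2.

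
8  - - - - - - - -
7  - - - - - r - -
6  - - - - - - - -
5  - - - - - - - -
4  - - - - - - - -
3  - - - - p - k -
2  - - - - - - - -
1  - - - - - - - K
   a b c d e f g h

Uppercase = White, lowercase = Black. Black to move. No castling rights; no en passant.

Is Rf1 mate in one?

After Rf1: white king on h1; in check: yes, from the black rook on f1.
King squares — g1: attacked by Rf1; g2: attacked by Kg3; h2: attacked by Kg3.
White has no legal moves → checkmate.

yes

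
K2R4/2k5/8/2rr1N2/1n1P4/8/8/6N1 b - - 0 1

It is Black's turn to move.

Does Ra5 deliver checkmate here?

After Ra5: white king on a8; in check: yes, from the black rook on a5.
King squares — a7: attacked by Ra5; b7: attacked by Kc7; b8: attacked by Kc7.
White has no legal moves → checkmate.

yes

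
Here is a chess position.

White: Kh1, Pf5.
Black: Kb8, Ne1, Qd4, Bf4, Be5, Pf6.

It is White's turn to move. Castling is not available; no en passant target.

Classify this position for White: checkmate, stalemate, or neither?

White to move; white king on h1.
In check: no.
King squares — g1: attacked by Qd4; g2: attacked by Ne1; h2: attacked by Bf4.
Legal moves for White: none.
Not in check and no legal moves → stalemate.

stalemate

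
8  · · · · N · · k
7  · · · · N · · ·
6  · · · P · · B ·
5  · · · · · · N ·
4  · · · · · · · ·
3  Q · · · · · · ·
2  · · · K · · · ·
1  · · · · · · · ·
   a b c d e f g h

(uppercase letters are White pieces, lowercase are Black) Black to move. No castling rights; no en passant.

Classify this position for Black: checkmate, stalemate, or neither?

Black to move; black king on h8.
In check: no.
King squares — g7: attacked by Ne8; h7: attacked by Ng5; g8: attacked by Ne7.
Legal moves for Black: none.
Not in check and no legal moves → stalemate.

stalemate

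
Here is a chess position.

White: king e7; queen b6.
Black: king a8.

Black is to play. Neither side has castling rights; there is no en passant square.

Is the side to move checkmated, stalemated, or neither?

stalemate

Black to move; black king on a8.
In check: no.
King squares — a7: attacked by Qb6; b7: attacked by Qb6; b8: attacked by Qb6.
Legal moves for Black: none.
Not in check and no legal moves → stalemate.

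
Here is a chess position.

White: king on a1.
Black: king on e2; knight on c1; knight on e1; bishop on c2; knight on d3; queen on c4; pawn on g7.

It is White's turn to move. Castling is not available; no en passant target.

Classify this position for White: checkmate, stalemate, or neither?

White to move; white king on a1.
In check: no.
King squares — b1: attacked by Bc2; a2: attacked by Nc1; b2: attacked by Nd3.
Legal moves for White: none.
Not in check and no legal moves → stalemate.

stalemate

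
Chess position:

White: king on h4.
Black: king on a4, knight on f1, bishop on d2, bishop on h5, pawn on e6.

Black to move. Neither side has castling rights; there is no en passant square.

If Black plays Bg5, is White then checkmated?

no

After Bg5: white king on h4; in check: yes, from the black bishop on g5.
White has 3 legal replies: Kxh5, Kxg5, Kh3.
In check but a legal move exists → not checkmate.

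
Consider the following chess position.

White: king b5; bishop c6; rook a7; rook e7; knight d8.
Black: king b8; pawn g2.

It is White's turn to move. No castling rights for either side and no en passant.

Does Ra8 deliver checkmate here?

After Ra8: black king on b8; in check: yes, from the white rook on a8.
King squares — a7: attacked by Re7; b7: attacked by Bc6; c7: attacked by Re7; a8: attacked by Bc6; c8: attacked by Ra8.
Black has no legal moves → checkmate.

yes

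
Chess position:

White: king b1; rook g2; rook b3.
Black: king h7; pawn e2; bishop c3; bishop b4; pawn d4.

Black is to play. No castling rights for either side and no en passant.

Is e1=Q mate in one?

no

After e1=Q: white king on b1; in check: yes, from the black queen on e1.
White has 2 legal replies: Kc2, Ka2.
In check but a legal move exists → not checkmate.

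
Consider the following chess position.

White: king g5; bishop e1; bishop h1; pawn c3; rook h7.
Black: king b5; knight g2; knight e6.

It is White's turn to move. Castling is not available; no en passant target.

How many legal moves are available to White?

6

White to move; king on g5.
In check: yes, from the black knight on e6.
Legal moves: Kh6, Kg6, Kf6, Kh5, Kf5, Kg4.
Count: 6.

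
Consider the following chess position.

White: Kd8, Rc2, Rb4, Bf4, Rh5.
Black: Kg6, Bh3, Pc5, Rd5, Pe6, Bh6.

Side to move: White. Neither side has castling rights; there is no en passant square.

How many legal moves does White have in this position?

White to move; king on d8.
In check: yes, from the black rook on d5.
Legal moves: Ke8, Kc8, Ke7, Kc7, Rxd5, Bd6.
Count: 6.

6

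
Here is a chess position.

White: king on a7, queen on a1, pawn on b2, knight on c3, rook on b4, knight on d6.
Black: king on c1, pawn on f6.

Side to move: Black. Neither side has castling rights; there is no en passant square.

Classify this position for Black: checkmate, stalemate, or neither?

Black to move; black king on c1.
In check: yes, from the white queen on a1.
Legal moves for Black: Kd2, Kc2.
Black is in check but has 2 legal moves → neither.

neither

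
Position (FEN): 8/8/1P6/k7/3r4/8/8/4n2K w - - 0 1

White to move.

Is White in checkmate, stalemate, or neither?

neither

White to move; white king on h1.
In check: no.
Legal moves for White: Kh2, Kg1, b7.
White has 3 legal moves and is not in check → neither.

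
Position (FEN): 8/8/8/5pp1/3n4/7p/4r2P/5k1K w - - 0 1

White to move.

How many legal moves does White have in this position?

0

White to move; king on h1.
In check: no.
Legal moves: none.
Count: 0.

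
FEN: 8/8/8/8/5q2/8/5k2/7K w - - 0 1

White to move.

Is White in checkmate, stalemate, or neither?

stalemate

White to move; white king on h1.
In check: no.
King squares — g1: attacked by Kf2; g2: attacked by Kf2; h2: attacked by Qf4.
Legal moves for White: none.
Not in check and no legal moves → stalemate.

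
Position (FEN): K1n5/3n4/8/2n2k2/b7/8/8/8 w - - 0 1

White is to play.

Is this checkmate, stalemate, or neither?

stalemate

White to move; white king on a8.
In check: no.
King squares — a7: attacked by Nc8; b7: attacked by Nc5; b8: attacked by Nd7.
Legal moves for White: none.
Not in check and no legal moves → stalemate.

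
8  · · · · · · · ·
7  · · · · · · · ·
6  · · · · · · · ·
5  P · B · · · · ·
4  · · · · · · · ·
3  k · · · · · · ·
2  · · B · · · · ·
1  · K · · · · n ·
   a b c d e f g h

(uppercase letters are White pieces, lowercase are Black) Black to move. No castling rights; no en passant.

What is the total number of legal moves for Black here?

0

Black to move; king on a3.
In check: yes, from the white bishop on c5.
Legal moves: none.
Count: 0.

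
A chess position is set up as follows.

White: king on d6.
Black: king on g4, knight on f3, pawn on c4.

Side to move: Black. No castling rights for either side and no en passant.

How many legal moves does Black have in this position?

Black to move; king on g4.
In check: no.
Legal moves: Kh5, Kg5, Kf5, Kh4, Kf4, Kh3, Kg3, Ng5, Ne5, Nh4, Nd4, Nh2, Nd2, Ng1, Ne1, c3.
Count: 16.

16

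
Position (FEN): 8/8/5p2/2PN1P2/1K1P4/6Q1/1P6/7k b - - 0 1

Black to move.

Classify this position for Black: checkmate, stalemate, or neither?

stalemate

Black to move; black king on h1.
In check: no.
King squares — g1: attacked by Qg3; g2: attacked by Qg3; h2: attacked by Qg3.
Legal moves for Black: none.
Not in check and no legal moves → stalemate.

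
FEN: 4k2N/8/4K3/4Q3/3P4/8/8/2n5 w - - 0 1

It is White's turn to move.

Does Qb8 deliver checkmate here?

After Qb8: black king on e8; in check: yes, from the white queen on b8.
King squares — d7: attacked by Ke6; e7: attacked by Ke6; f7: attacked by Ke6; d8: attacked by Qb8; f8: attacked by Qb8.
Black has no legal moves → checkmate.

yes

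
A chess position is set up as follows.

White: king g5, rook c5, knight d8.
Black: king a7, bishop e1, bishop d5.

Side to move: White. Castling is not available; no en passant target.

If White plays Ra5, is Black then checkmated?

no

After Ra5: black king on a7; in check: yes, from the white rook on a5.
Black has 3 legal replies: Kb8, Kb6, Bxa5.
In check but a legal move exists → not checkmate.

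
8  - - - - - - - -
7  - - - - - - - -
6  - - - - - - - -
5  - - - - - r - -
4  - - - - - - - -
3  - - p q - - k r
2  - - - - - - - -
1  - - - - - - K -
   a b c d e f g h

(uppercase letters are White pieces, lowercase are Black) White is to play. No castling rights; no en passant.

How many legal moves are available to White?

White to move; king on g1.
In check: no.
Legal moves: none.
Count: 0.

0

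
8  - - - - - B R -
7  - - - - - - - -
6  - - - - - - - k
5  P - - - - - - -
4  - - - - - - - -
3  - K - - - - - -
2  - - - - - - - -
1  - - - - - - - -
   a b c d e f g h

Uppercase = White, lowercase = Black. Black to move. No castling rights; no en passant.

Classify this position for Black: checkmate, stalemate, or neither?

Black to move; black king on h6.
In check: yes, from the white bishop on f8.
King squares — g5: attacked by Rg8; h5: available; g6: attacked by Rg8; g7: attacked by Bf8; h7: available.
Legal moves for Black: Kh7, Kh5.
Black is in check but has 2 legal moves → neither.

neither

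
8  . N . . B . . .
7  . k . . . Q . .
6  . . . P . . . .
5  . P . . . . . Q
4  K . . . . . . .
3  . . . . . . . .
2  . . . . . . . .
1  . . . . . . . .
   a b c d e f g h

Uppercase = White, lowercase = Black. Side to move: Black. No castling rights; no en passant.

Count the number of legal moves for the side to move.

4

Black to move; king on b7.
In check: yes, from the white queen on f7.
Legal moves: Kc8, Kxb8, Ka8, Kb6.
Count: 4.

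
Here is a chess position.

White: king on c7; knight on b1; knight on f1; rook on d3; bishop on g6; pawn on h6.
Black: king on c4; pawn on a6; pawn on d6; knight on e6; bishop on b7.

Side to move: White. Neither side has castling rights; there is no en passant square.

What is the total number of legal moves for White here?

White to move; king on c7.
In check: yes, from the black knight on e6.
Legal moves: Kb8, Kd7, Kxb7, Kxd6, Kb6.
Count: 5.

5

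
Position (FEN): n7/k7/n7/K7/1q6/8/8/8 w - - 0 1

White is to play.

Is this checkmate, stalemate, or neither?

checkmate

White to move; white king on a5.
In check: yes, from the black queen on b4.
King squares — a4: attacked by Qb4; b4: attacked by Na6; b5: attacked by Qb4; a6: attacked by Ka7; b6: attacked by Qb4.
Legal moves for White: none.
In check with no legal moves → checkmate.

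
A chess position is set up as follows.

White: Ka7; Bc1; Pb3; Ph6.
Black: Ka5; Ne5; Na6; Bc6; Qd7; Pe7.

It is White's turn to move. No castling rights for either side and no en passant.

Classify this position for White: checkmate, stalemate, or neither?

checkmate

White to move; white king on a7.
In check: yes, from the black queen on d7.
King squares — a6: attacked by Ka5; b6: attacked by Ka5; b7: attacked by Bc6; a8: attacked by Bc6; b8: attacked by Na6.
Legal moves for White: none.
In check with no legal moves → checkmate.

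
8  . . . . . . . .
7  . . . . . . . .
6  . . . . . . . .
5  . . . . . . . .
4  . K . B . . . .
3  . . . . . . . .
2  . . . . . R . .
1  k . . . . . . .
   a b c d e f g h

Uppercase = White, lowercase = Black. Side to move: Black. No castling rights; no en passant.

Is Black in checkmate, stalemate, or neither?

Black to move; black king on a1.
In check: yes, from the white bishop on d4.
Legal moves for Black: Kb1.
Black is in check but has 1 legal move → neither.

neither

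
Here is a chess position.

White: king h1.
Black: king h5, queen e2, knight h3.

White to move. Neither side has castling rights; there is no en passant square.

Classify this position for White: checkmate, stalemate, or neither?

White to move; white king on h1.
In check: no.
King squares — g1: attacked by Nh3; g2: attacked by Qe2; h2: attacked by Qe2.
Legal moves for White: none.
Not in check and no legal moves → stalemate.

stalemate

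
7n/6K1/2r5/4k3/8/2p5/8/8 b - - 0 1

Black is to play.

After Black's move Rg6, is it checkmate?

After Rg6: white king on g7; in check: yes, from the black rook on g6.
White has 3 legal replies: Kxh8, Kf8, Kh7.
In check but a legal move exists → not checkmate.

no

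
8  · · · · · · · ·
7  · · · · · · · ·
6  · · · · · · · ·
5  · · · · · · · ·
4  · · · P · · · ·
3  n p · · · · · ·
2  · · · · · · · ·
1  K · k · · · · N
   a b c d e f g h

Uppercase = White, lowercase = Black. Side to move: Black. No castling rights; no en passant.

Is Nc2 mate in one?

After Nc2: white king on a1; in check: yes, from the black knight on c2.
King squares — b1: attacked by Kc1; a2: attacked by Pb3; b2: attacked by Kc1.
White has no legal moves → checkmate.

yes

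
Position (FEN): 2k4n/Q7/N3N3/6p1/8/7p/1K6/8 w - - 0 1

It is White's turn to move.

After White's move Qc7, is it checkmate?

yes

After Qc7: black king on c8; in check: yes, from the white queen on c7.
King squares — b7: attacked by Qc7; c7: attacked by Na6; d7: attacked by Qc7; b8: attacked by Na6; d8: attacked by Ne6.
Black has no legal moves → checkmate.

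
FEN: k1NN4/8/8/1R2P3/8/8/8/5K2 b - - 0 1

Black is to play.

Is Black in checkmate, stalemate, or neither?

stalemate

Black to move; black king on a8.
In check: no.
King squares — a7: attacked by Nc8; b7: attacked by Rb5; b8: attacked by Rb5.
Legal moves for Black: none.
Not in check and no legal moves → stalemate.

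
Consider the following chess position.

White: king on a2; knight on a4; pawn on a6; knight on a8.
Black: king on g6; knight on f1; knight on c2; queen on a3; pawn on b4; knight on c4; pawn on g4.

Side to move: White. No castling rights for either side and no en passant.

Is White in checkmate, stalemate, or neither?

White to move; white king on a2.
In check: yes, from the black queen on a3.
King squares — a1: attacked by Nc2; b1: available; b2: attacked by Qa3; a3: attacked by Nc2; b3: attacked by Qa3.
Legal moves for White: Kb1.
White is in check but has 1 legal move → neither.

neither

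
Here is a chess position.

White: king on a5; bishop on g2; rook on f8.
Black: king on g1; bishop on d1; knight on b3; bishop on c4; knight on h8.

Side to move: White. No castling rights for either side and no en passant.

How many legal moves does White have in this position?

3

White to move; king on a5.
In check: yes, from the black knight on b3.
Legal moves: Kb6, Kb4, Ka4.
Count: 3.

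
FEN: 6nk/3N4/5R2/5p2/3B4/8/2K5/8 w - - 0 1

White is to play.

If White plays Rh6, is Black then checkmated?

yes

After Rh6: black king on h8; in check: yes, from the white bishop on d4 and the white rook on h6.
King squares — g7: attacked by Bd4; h7: attacked by Rh6; g8: own knight.
Black has no legal moves → checkmate.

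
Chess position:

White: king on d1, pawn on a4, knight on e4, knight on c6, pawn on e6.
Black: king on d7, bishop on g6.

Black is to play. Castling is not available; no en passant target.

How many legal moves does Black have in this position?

Black to move; king on d7.
In check: yes, from the white pawn on e6.
Legal moves: Ke8, Kc8, Kc7, Kxe6, Kxc6.
Count: 5.

5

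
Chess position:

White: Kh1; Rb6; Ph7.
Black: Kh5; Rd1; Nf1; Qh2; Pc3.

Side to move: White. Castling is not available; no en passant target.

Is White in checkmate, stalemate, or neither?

White to move; white king on h1.
In check: yes, from the black queen on h2.
King squares — g1: attacked by Qh2; g2: attacked by Qh2; h2: attacked by Nf1.
Legal moves for White: none.
In check with no legal moves → checkmate.

checkmate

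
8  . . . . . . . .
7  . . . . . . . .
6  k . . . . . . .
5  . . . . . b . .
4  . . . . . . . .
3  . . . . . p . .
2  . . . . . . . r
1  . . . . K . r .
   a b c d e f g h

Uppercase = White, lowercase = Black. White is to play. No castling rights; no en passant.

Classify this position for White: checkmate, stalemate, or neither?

checkmate

White to move; white king on e1.
In check: yes, from the black rook on g1.
King squares — d1: attacked by Rg1; f1: attacked by Rg1; d2: attacked by Rh2; e2: attacked by Rh2; f2: attacked by Rh2.
Legal moves for White: none.
In check with no legal moves → checkmate.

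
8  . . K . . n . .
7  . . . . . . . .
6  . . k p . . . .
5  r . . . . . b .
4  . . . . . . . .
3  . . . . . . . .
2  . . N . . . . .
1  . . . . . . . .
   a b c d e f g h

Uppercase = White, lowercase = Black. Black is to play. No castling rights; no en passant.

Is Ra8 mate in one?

yes

After Ra8: white king on c8; in check: yes, from the black rook on a8.
King squares — b7: attacked by Kc6; c7: attacked by Kc6; d7: attacked by Kc6; b8: attacked by Ra8; d8: attacked by Bg5.
White has no legal moves → checkmate.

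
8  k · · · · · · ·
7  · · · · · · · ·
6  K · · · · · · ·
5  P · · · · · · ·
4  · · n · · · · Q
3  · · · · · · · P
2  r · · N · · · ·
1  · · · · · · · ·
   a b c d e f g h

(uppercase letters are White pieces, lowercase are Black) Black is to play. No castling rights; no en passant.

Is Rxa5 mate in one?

After Rxa5: white king on a6; in check: yes, from the black rook on a5.
King squares — a5: attacked by Nc4; b5: attacked by Ra5; b6: attacked by Nc4; a7: attacked by Ra5; b7: attacked by Ka8.
White has no legal moves → checkmate.

yes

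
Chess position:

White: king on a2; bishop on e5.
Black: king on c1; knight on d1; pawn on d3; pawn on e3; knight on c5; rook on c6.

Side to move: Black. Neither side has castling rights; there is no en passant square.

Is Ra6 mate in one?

yes

After Ra6: white king on a2; in check: yes, from the black rook on a6.
King squares — a1: attacked by Ra6; b1: attacked by Kc1; b2: attacked by Kc1; a3: attacked by Ra6; b3: attacked by Nc5.
White has no legal moves → checkmate.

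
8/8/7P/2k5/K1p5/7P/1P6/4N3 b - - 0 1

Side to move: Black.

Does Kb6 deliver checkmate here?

After Kb6: white king on a4; in check: no.
White is not in check, so this cannot be checkmate.

no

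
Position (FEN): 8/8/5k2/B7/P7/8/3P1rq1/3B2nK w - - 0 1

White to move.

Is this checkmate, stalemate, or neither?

checkmate

White to move; white king on h1.
In check: yes, from the black queen on g2.
King squares — g1: attacked by Qg2; g2: attacked by Rf2; h2: attacked by Qg2.
Legal moves for White: none.
In check with no legal moves → checkmate.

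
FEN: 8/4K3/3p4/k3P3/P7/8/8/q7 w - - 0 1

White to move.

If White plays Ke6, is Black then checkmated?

no

After Ke6: black king on a5; in check: no.
Black is not in check, so this cannot be checkmate.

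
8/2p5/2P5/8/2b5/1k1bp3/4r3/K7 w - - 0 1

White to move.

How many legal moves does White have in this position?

0

White to move; king on a1.
In check: no.
Legal moves: none.
Count: 0.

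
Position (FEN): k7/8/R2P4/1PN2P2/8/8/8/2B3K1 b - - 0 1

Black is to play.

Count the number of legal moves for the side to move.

Black to move; king on a8.
In check: yes, from the white rook on a6.
Legal moves: Kb8.
Count: 1.

1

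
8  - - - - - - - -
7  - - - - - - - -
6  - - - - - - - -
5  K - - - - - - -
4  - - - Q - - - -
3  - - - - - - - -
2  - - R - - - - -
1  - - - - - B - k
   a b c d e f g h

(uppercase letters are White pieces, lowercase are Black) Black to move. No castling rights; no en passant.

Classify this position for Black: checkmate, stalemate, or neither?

Black to move; black king on h1.
In check: no.
King squares — g1: attacked by Qd4; g2: attacked by Bf1; h2: attacked by Rc2.
Legal moves for Black: none.
Not in check and no legal moves → stalemate.

stalemate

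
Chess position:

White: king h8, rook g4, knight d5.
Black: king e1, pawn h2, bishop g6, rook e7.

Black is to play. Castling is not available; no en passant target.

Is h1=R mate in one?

After h1=R: white king on h8; in check: yes, from the black rook on h1.
White has 2 legal replies: Kg8, Rh4.
In check but a legal move exists → not checkmate.

no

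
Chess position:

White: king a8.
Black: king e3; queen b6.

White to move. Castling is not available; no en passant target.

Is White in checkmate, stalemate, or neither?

White to move; white king on a8.
In check: no.
King squares — a7: attacked by Qb6; b7: attacked by Qb6; b8: attacked by Qb6.
Legal moves for White: none.
Not in check and no legal moves → stalemate.

stalemate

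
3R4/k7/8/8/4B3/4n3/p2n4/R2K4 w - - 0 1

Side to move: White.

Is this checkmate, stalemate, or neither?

White to move; white king on d1.
In check: yes, from the black knight on e3.
King squares — c1: available; e1: available; c2: attacked by Ne3; d2: available; e2: available.
Legal moves for White: Ke2, Kxd2, Ke1, Kc1.
White is in check but has 4 legal moves → neither.

neither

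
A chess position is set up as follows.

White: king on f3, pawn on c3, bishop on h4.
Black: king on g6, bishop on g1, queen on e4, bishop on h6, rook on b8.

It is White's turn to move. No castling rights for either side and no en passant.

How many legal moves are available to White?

White to move; king on f3.
In check: yes, from the black queen on e4.
Legal moves: Kxe4, Kg3.
Count: 2.

2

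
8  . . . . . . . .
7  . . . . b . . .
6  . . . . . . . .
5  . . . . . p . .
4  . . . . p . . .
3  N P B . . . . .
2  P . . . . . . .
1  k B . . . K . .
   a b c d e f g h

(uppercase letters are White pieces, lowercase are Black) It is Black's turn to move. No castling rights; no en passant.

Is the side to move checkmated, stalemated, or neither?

Black to move; black king on a1.
In check: yes, from the white bishop on c3.
King squares — b1: attacked by Na3; a2: attacked by Bb1; b2: attacked by Bc3.
Legal moves for Black: none.
In check with no legal moves → checkmate.

checkmate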